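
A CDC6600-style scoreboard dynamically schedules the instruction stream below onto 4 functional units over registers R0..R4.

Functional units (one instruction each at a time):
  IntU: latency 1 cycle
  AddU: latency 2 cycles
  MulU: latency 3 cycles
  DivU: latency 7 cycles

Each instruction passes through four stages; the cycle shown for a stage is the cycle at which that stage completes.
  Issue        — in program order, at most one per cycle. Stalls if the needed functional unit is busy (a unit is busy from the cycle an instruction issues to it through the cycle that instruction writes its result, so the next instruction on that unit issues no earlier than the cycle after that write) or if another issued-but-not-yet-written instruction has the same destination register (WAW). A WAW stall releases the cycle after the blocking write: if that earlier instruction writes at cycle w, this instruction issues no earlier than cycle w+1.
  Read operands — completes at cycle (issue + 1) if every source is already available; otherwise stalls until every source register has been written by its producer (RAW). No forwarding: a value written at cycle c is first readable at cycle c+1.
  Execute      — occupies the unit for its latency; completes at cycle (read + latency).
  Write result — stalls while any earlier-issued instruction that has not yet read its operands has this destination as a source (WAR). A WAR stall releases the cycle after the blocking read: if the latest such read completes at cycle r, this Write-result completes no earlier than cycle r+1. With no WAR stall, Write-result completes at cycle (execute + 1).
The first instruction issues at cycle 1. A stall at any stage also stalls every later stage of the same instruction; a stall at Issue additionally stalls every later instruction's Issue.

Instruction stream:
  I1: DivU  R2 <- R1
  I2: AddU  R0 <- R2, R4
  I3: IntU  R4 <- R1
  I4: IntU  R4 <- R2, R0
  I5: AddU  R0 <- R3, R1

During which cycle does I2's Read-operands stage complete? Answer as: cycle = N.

I1: IS=1 RO=2 EX=9 WR=10
I2: IS=2 RO=11 EX=13 WR=14  [RAW R2: wait I1 write@10]
I3: IS=3 RO=4 EX=5 WR=12  [WAR R4: wait I2 read@11]
I4: IS=13 RO=15 EX=16 WR=17  [struct: IntU busy until I3 writes@12; RAW R0: wait I2 write@14]
I5: IS=15 RO=16 EX=18 WR=19  [struct: AddU busy until I2 writes@14]

cycle = 11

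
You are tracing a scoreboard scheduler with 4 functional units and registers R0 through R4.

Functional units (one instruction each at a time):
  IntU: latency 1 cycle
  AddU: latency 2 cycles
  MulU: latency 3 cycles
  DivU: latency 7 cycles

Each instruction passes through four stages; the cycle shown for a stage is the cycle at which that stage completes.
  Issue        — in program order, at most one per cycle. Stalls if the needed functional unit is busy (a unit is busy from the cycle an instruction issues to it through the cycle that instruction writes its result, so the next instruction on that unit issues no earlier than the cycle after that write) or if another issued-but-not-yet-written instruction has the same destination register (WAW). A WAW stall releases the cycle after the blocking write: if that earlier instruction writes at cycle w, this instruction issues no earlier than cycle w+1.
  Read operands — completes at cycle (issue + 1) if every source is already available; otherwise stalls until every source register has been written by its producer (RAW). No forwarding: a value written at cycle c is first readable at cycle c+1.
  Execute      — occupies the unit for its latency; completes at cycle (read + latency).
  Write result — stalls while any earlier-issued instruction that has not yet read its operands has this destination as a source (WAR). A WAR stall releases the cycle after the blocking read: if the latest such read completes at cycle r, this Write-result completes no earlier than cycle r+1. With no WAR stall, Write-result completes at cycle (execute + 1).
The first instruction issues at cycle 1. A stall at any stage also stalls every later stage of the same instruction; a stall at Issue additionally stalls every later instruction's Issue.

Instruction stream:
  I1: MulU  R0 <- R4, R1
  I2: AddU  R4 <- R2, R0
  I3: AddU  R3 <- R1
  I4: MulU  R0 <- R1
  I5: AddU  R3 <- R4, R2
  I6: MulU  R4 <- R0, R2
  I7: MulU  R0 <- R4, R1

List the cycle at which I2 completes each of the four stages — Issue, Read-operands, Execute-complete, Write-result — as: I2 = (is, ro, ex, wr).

I2 = (2, 7, 9, 10)

I1 -> (1, 2, 5, 6)
I2 -> (2, 7, 9, 10)  // RAW R0: wait I1 write@6
I3 -> (11, 12, 14, 15)  // struct: AddU busy until I2 writes@10
I4 -> (12, 13, 16, 17)
I5 -> (16, 17, 19, 20)  // struct: AddU busy until I3 writes@15
I6 -> (18, 19, 22, 23)  // struct: MulU busy until I4 writes@17
I7 -> (24, 25, 28, 29)  // struct: MulU busy until I6 writes@23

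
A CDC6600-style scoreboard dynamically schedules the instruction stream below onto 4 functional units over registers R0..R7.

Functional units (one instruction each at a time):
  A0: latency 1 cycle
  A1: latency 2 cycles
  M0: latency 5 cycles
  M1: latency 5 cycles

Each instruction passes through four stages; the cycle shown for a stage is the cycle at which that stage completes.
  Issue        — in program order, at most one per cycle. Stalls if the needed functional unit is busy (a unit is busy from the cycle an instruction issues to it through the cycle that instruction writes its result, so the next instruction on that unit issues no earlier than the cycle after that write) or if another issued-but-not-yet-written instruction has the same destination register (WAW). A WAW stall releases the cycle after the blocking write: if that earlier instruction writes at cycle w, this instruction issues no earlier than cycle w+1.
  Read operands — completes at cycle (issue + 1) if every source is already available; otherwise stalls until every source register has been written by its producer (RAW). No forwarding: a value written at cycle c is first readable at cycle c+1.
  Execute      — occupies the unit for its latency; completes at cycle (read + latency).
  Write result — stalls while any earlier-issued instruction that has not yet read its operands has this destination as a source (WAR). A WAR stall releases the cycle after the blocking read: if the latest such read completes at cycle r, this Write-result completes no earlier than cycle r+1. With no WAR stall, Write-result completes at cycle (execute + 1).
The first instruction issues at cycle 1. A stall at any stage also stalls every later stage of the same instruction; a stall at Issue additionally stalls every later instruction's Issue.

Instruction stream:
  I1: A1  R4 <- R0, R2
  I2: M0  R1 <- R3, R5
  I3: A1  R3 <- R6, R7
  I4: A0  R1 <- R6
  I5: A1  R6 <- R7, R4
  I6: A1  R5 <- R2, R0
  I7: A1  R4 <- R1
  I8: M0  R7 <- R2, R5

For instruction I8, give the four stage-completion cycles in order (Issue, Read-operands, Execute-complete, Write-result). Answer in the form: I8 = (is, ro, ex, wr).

I1  is:1  ro:2  ex:4  wr:5
I2  is:2  ro:3  ex:8  wr:9
I3  is:6  ro:7  ex:9  wr:10  — struct: A1 busy until I1 writes@5
I4  is:10  ro:11  ex:12  wr:13  — WAW R1: wait I2 write@9
I5  is:11  ro:12  ex:14  wr:15
I6  is:16  ro:17  ex:19  wr:20  — struct: A1 busy until I5 writes@15
I7  is:21  ro:22  ex:24  wr:25  — struct: A1 busy until I6 writes@20
I8  is:22  ro:23  ex:28  wr:29

I8 = (22, 23, 28, 29)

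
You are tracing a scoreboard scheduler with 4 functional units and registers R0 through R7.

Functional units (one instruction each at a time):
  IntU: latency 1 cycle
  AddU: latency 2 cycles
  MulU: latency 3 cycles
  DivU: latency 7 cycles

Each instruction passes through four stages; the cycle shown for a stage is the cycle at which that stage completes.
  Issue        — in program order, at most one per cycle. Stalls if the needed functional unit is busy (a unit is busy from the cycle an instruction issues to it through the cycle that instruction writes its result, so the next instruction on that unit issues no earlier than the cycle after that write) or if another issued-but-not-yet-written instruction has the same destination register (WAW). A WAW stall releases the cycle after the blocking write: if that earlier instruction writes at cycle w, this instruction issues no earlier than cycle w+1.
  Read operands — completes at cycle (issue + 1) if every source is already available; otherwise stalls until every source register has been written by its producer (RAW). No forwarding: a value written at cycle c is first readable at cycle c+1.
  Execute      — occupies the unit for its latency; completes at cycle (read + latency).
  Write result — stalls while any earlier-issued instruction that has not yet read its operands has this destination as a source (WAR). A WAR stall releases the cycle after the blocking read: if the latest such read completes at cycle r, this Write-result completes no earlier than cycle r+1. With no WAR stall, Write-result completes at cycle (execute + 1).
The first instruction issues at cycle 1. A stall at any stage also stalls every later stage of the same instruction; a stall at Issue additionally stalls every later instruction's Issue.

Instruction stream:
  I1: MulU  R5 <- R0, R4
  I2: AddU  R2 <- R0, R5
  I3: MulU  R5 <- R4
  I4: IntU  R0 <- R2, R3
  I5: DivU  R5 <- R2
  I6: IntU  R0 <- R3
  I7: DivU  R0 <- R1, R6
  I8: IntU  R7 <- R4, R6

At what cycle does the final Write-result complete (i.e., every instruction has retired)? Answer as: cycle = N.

cycle = 32

c1: issue I1 (MulU)
c2: I1 read-ops · issue I2 (AddU)
c5: I1 finished on MulU
c6: I1→R5
c7: I2 read-ops · issue I3 (MulU)
c8: I3 read-ops · issue I4 (IntU)
c9: I2 finished on AddU
c10: I2→R2
c11: I3 finished on MulU · I4 read-ops
c12: I3→R5 · I4 finished on IntU
c13: I4→R0 · issue I5 (DivU)
c14: I5 read-ops · issue I6 (IntU)
c15: I6 read-ops
c16: I6 finished on IntU
c17: I6→R0
c21: I5 finished on DivU
c22: I5→R5
c23: issue I7 (DivU)
c24: I7 read-ops · issue I8 (IntU)
c25: I8 read-ops
c26: I8 finished on IntU
c27: I8→R7
c31: I7 finished on DivU
c32: I7→R0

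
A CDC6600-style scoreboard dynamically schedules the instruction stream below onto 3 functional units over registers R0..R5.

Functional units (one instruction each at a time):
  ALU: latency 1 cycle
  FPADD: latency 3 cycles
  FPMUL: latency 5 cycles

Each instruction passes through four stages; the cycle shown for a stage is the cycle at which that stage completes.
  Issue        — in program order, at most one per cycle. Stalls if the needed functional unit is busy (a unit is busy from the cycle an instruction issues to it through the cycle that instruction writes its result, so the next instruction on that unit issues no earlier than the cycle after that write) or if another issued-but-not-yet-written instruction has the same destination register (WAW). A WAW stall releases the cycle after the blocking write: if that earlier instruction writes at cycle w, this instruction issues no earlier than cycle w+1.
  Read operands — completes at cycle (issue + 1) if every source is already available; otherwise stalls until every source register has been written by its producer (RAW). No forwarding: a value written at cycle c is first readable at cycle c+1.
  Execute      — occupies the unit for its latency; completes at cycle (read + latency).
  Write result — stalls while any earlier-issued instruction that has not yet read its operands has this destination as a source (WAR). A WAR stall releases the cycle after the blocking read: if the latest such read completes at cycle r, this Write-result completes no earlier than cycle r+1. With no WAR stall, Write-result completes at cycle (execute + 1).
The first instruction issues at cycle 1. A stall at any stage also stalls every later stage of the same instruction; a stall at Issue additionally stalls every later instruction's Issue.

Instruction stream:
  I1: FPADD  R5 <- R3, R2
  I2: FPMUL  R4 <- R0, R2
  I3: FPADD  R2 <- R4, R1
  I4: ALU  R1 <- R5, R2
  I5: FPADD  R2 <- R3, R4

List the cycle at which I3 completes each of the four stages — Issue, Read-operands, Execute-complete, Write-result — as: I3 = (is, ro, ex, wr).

I3 = (7, 10, 13, 14)

[1] I1 dispatched to FPADD
[2] I1 operands ready · I2 dispatched to FPMUL
[3] I2 operands ready
[5] I1 complete
[6] R5←I1
[7] I3 dispatched to FPADD
[8] I2 complete · I4 dispatched to ALU
[9] R4←I2
[10] I3 operands ready
[13] I3 complete
[14] R2←I3
[15] I4 operands ready · I5 dispatched to FPADD
[16] I4 complete · I5 operands ready
[17] R1←I4
[19] I5 complete
[20] R2←I5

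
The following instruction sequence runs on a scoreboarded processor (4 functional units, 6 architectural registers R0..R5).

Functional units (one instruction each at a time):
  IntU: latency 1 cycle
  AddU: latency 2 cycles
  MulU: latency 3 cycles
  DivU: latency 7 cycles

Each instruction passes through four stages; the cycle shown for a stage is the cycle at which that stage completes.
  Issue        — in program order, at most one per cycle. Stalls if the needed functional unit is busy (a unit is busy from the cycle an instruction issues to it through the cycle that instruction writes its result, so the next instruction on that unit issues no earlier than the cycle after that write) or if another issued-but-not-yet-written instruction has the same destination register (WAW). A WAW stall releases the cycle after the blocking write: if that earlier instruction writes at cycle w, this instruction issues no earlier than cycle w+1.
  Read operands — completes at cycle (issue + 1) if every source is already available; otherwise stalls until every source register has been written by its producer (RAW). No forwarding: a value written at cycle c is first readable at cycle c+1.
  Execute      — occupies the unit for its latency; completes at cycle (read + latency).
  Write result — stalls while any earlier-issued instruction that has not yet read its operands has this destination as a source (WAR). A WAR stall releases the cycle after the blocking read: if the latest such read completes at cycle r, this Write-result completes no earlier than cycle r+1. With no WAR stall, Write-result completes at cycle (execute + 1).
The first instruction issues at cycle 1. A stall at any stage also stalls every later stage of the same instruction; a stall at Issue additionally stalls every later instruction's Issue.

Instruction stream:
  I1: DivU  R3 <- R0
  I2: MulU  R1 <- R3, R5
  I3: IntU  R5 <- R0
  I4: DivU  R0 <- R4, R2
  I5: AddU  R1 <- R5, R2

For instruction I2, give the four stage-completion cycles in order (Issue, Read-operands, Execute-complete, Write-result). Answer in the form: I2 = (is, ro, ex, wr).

I2 = (2, 11, 14, 15)

I1: IS=1 RO=2 EX=9 WR=10
I2: IS=2 RO=11 EX=14 WR=15  [RAW R3: wait I1 write@10]
I3: IS=3 RO=4 EX=5 WR=12  [WAR R5: wait I2 read@11]
I4: IS=11 RO=12 EX=19 WR=20  [struct: DivU busy until I1 writes@10]
I5: IS=16 RO=17 EX=19 WR=20  [WAW R1: wait I2 write@15]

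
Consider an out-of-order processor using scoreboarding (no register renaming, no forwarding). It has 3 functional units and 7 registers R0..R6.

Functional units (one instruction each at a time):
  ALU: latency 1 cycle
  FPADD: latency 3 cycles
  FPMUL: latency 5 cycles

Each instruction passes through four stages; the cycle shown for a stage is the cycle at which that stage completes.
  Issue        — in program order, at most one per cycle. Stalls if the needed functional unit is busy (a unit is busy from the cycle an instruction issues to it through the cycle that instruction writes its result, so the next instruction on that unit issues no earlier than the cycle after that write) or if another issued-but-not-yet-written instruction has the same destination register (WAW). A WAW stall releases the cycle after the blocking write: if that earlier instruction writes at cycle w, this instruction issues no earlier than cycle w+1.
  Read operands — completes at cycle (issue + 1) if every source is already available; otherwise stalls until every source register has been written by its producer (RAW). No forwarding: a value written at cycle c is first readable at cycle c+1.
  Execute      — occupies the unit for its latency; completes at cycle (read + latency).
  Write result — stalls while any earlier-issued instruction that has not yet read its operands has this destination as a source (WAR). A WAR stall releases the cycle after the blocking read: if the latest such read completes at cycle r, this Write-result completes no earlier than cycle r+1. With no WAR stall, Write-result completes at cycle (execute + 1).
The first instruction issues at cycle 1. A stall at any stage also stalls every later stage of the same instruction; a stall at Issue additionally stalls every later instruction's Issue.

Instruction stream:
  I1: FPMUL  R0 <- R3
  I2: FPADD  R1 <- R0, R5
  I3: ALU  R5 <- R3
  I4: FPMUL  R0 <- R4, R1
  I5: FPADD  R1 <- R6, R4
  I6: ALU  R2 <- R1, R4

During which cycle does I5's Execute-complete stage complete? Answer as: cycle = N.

  I1 | 1 | 2 | 7 | 8
  I2 | 2 | 9 | 12 | 13   RAW R0: wait I1 write@8
  I3 | 3 | 4 | 5 | 10   WAR R5: wait I2 read@9
  I4 | 9 | 14 | 19 | 20   struct: FPMUL busy until I1 writes@8 · RAW R1: wait I2 write@13
  I5 | 14 | 15 | 18 | 19   struct: FPADD busy until I2 writes@13
  I6 | 15 | 20 | 21 | 22   RAW R1: wait I5 write@19

cycle = 18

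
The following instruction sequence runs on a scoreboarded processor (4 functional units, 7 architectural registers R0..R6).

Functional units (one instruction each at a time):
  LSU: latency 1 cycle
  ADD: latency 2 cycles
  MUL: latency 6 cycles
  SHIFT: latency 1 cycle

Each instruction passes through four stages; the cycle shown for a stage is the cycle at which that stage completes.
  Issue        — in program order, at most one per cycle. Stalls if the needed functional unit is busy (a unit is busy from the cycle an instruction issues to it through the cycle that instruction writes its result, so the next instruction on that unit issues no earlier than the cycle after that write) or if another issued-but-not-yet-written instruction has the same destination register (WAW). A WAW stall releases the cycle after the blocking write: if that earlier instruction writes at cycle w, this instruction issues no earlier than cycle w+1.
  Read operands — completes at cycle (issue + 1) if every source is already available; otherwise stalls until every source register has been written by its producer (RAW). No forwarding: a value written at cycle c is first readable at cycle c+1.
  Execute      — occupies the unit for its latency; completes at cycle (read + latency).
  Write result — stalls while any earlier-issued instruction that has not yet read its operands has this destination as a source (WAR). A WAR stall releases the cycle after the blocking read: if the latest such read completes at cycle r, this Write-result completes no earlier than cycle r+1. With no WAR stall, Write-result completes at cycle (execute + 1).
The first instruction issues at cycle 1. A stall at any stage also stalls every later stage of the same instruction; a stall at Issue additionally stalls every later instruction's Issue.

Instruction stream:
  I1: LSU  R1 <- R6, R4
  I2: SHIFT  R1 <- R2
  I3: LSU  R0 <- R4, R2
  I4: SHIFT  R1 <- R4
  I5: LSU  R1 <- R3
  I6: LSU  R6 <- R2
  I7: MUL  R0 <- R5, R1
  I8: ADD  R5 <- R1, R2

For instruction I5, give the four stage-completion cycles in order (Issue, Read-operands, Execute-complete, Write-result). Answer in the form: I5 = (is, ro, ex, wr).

I5 = (13, 14, 15, 16)

  I1 | 1 | 2 | 3 | 4
  I2 | 5 | 6 | 7 | 8   WAW R1: wait I1 write@4
  I3 | 6 | 7 | 8 | 9
  I4 | 9 | 10 | 11 | 12   struct: SHIFT busy until I2 writes@8
  I5 | 13 | 14 | 15 | 16   WAW R1: wait I4 write@12
  I6 | 17 | 18 | 19 | 20   struct: LSU busy until I5 writes@16
  I7 | 18 | 19 | 25 | 26
  I8 | 19 | 20 | 22 | 23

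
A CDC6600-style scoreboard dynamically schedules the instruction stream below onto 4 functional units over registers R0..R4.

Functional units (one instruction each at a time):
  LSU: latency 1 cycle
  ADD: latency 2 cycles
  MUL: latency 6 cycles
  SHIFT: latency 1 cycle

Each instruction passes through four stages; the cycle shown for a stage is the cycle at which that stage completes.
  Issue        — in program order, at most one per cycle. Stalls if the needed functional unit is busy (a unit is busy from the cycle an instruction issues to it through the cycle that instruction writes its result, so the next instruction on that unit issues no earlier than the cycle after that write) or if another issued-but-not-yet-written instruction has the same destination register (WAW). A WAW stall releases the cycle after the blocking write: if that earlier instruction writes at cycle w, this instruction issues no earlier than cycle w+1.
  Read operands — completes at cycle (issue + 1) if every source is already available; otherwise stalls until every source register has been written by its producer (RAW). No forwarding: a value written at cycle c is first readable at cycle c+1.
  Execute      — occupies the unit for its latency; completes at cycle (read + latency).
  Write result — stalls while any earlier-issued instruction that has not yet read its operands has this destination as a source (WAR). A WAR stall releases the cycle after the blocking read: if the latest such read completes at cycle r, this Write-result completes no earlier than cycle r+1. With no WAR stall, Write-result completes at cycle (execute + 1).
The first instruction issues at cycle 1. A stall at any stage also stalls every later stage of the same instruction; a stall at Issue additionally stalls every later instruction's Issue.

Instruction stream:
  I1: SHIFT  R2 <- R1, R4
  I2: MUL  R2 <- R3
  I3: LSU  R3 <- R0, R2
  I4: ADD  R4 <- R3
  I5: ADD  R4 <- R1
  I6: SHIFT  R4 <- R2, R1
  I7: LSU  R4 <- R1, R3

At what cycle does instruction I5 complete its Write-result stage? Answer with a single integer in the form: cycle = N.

cycle = 25

t=1  issue I1 (SHIFT)
t=2  I1 read-ops
t=3  I1 finished on SHIFT
t=4  I1→R2
t=5  issue I2 (MUL)
t=6  I2 read-ops | issue I3 (LSU)
t=7  issue I4 (ADD)
t=12  I2 finished on MUL
t=13  I2→R2
t=14  I3 read-ops
t=15  I3 finished on LSU
t=16  I3→R3
t=17  I4 read-ops
t=19  I4 finished on ADD
t=20  I4→R4
t=21  issue I5 (ADD)
t=22  I5 read-ops
t=24  I5 finished on ADD
t=25  I5→R4
t=26  issue I6 (SHIFT)
t=27  I6 read-ops
t=28  I6 finished on SHIFT
t=29  I6→R4
t=30  issue I7 (LSU)
t=31  I7 read-ops
t=32  I7 finished on LSU
t=33  I7→R4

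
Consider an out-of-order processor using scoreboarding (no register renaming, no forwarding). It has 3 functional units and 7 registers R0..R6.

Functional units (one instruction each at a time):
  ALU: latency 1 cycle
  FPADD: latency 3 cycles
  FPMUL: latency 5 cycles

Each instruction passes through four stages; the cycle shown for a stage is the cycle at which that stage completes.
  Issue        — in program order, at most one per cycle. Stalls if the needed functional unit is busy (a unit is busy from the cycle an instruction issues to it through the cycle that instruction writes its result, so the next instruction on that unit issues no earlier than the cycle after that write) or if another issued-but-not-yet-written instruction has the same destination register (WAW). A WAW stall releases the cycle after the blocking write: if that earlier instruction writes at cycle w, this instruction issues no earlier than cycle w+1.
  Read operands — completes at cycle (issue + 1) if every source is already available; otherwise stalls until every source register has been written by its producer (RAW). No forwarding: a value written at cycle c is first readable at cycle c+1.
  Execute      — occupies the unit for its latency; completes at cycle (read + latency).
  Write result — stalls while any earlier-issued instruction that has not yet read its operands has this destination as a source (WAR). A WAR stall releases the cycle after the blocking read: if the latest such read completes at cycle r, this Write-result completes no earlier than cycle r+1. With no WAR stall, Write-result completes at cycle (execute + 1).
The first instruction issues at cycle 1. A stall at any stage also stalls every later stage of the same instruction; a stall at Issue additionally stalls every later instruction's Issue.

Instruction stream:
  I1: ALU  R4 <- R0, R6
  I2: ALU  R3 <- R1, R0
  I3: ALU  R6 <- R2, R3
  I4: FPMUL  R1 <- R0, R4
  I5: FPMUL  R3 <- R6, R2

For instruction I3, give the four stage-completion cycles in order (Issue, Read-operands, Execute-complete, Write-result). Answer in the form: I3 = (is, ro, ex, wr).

I3 = (9, 10, 11, 12)

I1: IS=1 RO=2 EX=3 WR=4
I2: IS=5 RO=6 EX=7 WR=8  [struct: ALU busy until I1 writes@4]
I3: IS=9 RO=10 EX=11 WR=12  [struct: ALU busy until I2 writes@8]
I4: IS=10 RO=11 EX=16 WR=17
I5: IS=18 RO=19 EX=24 WR=25  [struct: FPMUL busy until I4 writes@17]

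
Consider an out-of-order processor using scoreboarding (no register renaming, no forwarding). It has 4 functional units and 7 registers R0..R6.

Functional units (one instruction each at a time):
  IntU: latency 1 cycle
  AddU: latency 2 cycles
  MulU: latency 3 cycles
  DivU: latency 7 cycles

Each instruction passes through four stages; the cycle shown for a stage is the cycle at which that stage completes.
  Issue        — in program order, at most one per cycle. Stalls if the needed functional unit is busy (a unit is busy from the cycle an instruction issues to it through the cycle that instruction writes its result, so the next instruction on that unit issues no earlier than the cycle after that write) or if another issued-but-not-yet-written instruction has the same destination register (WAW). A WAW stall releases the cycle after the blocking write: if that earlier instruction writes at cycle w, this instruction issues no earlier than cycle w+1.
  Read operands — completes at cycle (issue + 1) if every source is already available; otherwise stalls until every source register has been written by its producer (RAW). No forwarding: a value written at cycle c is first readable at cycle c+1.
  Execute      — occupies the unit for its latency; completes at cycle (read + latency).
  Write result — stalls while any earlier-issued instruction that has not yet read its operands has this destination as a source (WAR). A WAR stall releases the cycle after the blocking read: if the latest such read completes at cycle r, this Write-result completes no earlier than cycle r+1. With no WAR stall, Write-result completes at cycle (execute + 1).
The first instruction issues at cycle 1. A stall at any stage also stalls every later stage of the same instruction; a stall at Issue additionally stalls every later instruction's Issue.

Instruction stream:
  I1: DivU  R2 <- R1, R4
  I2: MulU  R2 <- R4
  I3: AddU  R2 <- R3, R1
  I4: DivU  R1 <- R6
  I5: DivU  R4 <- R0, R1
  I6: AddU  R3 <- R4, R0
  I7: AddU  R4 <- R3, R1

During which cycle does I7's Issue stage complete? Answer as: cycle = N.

cycle = 42

I1: IS=1 RO=2 EX=9 WR=10
I2: IS=11 RO=12 EX=15 WR=16  [WAW R2: wait I1 write@10]
I3: IS=17 RO=18 EX=20 WR=21  [WAW R2: wait I2 write@16]
I4: IS=18 RO=19 EX=26 WR=27
I5: IS=28 RO=29 EX=36 WR=37  [struct: DivU busy until I4 writes@27]
I6: IS=29 RO=38 EX=40 WR=41  [RAW R4: wait I5 write@37]
I7: IS=42 RO=43 EX=45 WR=46  [struct: AddU busy until I6 writes@41]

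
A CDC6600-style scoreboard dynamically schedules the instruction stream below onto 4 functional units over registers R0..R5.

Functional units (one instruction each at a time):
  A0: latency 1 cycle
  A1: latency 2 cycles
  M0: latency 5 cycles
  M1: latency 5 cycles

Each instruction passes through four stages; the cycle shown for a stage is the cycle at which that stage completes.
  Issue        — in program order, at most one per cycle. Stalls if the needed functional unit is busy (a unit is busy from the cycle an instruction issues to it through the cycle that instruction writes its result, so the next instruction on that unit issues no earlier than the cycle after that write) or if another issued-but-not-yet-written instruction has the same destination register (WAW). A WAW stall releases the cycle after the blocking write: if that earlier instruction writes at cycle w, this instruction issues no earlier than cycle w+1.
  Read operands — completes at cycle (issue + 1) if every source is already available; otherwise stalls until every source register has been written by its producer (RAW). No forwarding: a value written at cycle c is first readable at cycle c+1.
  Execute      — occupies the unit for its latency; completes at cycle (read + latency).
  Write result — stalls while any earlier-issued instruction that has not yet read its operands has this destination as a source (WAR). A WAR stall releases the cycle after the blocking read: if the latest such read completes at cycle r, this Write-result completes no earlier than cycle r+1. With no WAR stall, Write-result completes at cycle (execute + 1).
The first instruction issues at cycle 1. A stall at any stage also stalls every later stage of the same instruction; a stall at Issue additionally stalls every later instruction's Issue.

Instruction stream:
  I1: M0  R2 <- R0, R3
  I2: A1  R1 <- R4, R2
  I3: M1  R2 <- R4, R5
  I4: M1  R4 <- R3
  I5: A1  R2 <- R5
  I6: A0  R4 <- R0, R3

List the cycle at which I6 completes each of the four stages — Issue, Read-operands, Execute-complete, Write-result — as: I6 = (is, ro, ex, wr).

I6 = (25, 26, 27, 28)

1) issue 1, read 2, done 7, write 8
2) issue 2, read 9, done 11, write 12  <RAW R2: wait I1 write@8>
3) issue 9, read 10, done 15, write 16  <WAW R2: wait I1 write@8>
4) issue 17, read 18, done 23, write 24  <struct: M1 busy until I3 writes@16>
5) issue 18, read 19, done 21, write 22
6) issue 25, read 26, done 27, write 28  <WAW R4: wait I4 write@24>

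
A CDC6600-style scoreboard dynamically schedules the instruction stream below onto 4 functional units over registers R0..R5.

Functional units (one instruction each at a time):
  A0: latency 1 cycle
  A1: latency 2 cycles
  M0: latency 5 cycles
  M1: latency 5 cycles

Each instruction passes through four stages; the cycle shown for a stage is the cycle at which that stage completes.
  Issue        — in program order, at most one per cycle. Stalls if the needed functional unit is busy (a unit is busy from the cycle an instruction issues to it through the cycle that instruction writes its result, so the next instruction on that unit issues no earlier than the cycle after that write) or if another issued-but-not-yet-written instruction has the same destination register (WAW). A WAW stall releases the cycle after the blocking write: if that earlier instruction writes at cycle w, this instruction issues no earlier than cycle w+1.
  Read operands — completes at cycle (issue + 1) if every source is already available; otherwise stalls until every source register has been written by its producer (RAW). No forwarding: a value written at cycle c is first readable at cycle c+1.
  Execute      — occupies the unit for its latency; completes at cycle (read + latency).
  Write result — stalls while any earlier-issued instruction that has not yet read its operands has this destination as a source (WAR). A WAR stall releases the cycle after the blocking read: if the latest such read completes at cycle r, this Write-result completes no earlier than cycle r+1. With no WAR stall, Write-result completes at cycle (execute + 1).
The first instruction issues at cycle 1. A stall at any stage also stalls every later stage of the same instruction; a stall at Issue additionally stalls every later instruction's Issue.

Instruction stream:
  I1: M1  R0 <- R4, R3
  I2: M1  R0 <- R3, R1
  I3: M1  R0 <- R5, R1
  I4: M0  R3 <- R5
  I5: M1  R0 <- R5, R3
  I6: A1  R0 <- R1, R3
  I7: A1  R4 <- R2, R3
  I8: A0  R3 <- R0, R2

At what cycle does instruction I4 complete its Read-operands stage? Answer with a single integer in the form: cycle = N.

cycle = 19

cycle 1: I1 issues→M1
cycle 2: I1 reads
cycle 7: I1 exec-done
cycle 8: I1 writes R0
cycle 9: I2 issues→M1
cycle 10: I2 reads
cycle 15: I2 exec-done
cycle 16: I2 writes R0
cycle 17: I3 issues→M1
cycle 18: I3 reads; I4 issues→M0
cycle 19: I4 reads
cycle 23: I3 exec-done
cycle 24: I3 writes R0; I4 exec-done
cycle 25: I4 writes R3; I5 issues→M1
cycle 26: I5 reads
cycle 31: I5 exec-done
cycle 32: I5 writes R0
cycle 33: I6 issues→A1
cycle 34: I6 reads
cycle 36: I6 exec-done
cycle 37: I6 writes R0
cycle 38: I7 issues→A1
cycle 39: I7 reads; I8 issues→A0
cycle 40: I8 reads
cycle 41: I7 exec-done; I8 exec-done
cycle 42: I7 writes R4; I8 writes R3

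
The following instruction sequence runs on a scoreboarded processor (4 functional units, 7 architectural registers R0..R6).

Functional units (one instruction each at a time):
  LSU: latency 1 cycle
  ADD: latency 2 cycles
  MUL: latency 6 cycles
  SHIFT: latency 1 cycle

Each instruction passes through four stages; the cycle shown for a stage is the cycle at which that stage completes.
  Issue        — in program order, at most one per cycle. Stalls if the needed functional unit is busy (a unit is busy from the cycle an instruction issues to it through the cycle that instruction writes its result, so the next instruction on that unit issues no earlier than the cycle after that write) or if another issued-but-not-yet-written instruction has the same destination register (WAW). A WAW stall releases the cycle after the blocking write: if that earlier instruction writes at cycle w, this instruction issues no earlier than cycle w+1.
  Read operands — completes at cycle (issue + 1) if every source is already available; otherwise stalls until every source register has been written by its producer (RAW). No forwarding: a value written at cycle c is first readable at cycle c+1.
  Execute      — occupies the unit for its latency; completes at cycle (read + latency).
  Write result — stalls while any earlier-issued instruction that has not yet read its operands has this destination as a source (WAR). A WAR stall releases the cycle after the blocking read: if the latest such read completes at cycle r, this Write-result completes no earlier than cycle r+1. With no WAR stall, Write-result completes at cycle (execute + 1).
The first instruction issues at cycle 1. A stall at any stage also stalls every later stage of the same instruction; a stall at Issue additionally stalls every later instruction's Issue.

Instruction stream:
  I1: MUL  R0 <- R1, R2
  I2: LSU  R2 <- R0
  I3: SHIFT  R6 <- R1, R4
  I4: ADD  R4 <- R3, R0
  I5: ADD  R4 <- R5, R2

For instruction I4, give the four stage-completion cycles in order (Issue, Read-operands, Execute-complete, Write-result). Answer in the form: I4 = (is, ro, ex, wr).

  I1 | 1 | 2 | 8 | 9
  I2 | 2 | 10 | 11 | 12   RAW R0: wait I1 write@9
  I3 | 3 | 4 | 5 | 6
  I4 | 4 | 10 | 12 | 13   RAW R0: wait I1 write@9
  I5 | 14 | 15 | 17 | 18   struct: ADD busy until I4 writes@13

I4 = (4, 10, 12, 13)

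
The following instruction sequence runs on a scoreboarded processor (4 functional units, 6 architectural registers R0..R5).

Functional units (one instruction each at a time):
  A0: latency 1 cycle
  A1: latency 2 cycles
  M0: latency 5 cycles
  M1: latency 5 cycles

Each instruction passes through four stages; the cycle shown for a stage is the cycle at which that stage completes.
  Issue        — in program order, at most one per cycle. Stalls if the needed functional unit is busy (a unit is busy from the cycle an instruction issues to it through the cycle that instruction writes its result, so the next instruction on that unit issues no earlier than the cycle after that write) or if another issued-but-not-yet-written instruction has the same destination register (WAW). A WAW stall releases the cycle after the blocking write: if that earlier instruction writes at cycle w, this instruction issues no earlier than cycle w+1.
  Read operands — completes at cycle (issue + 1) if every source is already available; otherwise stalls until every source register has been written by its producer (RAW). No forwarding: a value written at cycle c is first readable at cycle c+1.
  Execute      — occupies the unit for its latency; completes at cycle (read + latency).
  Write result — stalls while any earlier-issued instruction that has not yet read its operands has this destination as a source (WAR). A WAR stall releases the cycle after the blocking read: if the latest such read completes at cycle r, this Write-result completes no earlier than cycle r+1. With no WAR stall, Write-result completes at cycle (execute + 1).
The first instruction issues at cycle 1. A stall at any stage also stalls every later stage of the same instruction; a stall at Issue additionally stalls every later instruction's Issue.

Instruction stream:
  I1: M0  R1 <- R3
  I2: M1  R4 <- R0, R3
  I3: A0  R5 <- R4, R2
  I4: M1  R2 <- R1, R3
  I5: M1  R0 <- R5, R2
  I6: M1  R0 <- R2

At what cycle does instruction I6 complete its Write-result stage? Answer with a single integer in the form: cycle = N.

t=1  I1→M0
t=2  I1 RO | I2→M1
t=3  I2 RO | I3→A0
t=7  I1 EX
t=8  I1 WR R1 | I2 EX
t=9  I2 WR R4
t=10  I3 RO | I4→M1
t=11  I3 EX | I4 RO
t=12  I3 WR R5
t=16  I4 EX
t=17  I4 WR R2
t=18  I5→M1
t=19  I5 RO
t=24  I5 EX
t=25  I5 WR R0
t=26  I6→M1
t=27  I6 RO
t=32  I6 EX
t=33  I6 WR R0

cycle = 33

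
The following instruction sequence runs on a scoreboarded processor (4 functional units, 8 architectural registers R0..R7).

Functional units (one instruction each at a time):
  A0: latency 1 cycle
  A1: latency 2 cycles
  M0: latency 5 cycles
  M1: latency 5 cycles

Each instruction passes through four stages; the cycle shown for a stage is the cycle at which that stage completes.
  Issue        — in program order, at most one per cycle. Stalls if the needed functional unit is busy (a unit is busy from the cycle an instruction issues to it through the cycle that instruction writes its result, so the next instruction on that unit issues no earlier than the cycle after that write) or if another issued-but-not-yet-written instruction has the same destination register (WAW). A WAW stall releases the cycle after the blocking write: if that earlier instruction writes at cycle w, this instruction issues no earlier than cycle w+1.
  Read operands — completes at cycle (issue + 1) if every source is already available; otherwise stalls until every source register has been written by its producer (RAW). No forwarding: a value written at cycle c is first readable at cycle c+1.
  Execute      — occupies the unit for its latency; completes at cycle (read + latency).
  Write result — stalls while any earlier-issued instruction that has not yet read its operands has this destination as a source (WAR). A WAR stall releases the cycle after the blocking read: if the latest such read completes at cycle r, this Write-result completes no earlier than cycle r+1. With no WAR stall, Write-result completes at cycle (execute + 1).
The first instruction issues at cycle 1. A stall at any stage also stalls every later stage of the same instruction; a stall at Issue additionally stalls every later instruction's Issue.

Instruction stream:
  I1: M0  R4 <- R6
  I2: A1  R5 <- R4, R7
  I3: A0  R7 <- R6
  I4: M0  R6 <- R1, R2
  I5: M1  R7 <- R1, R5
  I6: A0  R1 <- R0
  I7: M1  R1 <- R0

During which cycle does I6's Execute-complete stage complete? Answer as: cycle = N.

I1  is:1  ro:2  ex:7  wr:8
I2  is:2  ro:9  ex:11  wr:12  — RAW R4: wait I1 write@8
I3  is:3  ro:4  ex:5  wr:10  — WAR R7: wait I2 read@9
I4  is:9  ro:10  ex:15  wr:16  — struct: M0 busy until I1 writes@8
I5  is:11  ro:13  ex:18  wr:19  — WAW R7: wait I3 write@10, RAW R5: wait I2 write@12
I6  is:12  ro:13  ex:14  wr:15
I7  is:20  ro:21  ex:26  wr:27  — struct: M1 busy until I5 writes@19

cycle = 14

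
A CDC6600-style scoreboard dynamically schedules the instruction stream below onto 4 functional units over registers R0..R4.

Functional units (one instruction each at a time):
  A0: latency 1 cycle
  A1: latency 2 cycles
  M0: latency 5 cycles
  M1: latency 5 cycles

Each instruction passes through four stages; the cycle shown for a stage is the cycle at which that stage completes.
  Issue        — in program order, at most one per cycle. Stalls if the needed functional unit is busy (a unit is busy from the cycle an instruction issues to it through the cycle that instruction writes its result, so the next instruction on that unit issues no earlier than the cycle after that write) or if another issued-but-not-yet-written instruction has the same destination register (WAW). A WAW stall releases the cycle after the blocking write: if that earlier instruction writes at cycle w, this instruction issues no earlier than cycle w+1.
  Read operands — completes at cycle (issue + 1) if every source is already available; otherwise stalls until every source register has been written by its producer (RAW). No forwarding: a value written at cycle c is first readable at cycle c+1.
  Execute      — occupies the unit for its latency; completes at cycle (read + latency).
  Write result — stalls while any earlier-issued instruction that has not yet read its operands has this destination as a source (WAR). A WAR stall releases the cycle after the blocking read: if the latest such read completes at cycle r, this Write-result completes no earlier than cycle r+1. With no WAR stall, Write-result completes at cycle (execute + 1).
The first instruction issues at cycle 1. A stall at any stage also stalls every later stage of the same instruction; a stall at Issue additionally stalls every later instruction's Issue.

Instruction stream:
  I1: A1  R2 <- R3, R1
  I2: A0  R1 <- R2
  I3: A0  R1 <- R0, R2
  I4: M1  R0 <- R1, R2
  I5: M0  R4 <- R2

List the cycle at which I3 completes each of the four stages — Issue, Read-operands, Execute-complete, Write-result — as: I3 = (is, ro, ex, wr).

I1  is:1  ro:2  ex:4  wr:5
I2  is:2  ro:6  ex:7  wr:8  — RAW R2: wait I1 write@5
I3  is:9  ro:10  ex:11  wr:12  — struct: A0 busy until I2 writes@8
I4  is:10  ro:13  ex:18  wr:19  — RAW R1: wait I3 write@12
I5  is:11  ro:12  ex:17  wr:18

I3 = (9, 10, 11, 12)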